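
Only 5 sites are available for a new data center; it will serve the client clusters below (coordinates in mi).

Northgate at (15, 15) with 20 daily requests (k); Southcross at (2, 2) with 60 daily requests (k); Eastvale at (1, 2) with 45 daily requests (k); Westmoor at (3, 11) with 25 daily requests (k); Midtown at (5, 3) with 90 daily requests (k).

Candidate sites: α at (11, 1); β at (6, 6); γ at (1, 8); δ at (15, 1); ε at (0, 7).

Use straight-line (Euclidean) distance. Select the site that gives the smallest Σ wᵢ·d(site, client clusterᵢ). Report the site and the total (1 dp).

β, total 1312.5 mi

Total weighted distance at each candidate:
  α (11, 1): total = 2176.1
  β (6, 6): total = 1312.5
  γ (1, 8): total = 1614.4
  δ (15, 1): total = 3002.2
  ε (0, 7): total = 1593.8
Minimum is at β with total 1312.5 mi.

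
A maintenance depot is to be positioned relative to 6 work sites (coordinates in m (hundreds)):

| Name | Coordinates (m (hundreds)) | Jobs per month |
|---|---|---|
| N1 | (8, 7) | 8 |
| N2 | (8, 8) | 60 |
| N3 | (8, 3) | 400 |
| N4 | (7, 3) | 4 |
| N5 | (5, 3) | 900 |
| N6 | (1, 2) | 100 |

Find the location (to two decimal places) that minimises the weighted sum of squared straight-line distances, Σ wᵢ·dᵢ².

(5.69, 3.16)

The minimiser of Σwᵢ‖p−pᵢ‖² is the weighted centroid p* = (Σwᵢpᵢ)/(Σwᵢ).
Σwᵢ = 1472.
Σwᵢxᵢ = 8·8 + 60·8 + 400·8 + 4·7 + 900·5 + 100·1 = 8372.
Σwᵢyᵢ = 8·7 + 60·8 + 400·3 + 4·3 + 900·3 + 100·2 = 4648.
x* = 8372/1472 = 5.69, y* = 4648/1472 = 3.16.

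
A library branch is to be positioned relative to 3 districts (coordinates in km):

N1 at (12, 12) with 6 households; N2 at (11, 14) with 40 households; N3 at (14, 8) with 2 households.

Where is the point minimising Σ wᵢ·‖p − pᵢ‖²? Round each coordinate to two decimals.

The minimiser of Σwᵢ‖p−pᵢ‖² is the weighted centroid p* = (Σwᵢpᵢ)/(Σwᵢ).
Σwᵢ = 48.
Σwᵢxᵢ = 6·12 + 40·11 + 2·14 = 540.
Σwᵢyᵢ = 6·12 + 40·14 + 2·8 = 648.
x* = 540/48 = 11.25, y* = 648/48 = 13.50.

(11.25, 13.50)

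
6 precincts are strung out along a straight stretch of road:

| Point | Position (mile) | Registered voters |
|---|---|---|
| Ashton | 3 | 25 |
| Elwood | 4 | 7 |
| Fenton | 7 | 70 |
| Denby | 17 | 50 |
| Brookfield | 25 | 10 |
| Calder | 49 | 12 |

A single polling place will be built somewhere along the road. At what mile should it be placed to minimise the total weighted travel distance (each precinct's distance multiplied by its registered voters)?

For a sum of weighted absolute distances on a line, the optimum is the weighted median (not the mean). Total weight W = 174; half-weight = 87.
Sort by position and accumulate weight:
  mile 3 (Ashton, w=25) → cum 25
  mile 4 (Elwood, w=7) → cum 32
  mile 7 (Fenton, w=70) → cum 102  ≥ 87 → median here
  mile 17 (Denby, w=50) → cum 152
  mile 25 (Brookfield, w=10) → cum 162
  mile 49 (Calder, w=12) → cum 174
Optimal location: mile 7.

x = 7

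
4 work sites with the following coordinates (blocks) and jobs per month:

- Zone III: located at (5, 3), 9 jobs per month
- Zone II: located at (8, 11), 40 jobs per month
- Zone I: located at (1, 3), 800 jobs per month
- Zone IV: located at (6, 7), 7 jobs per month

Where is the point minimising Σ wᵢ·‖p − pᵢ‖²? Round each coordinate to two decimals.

(1.41, 3.41)

The minimiser of Σwᵢ‖p−pᵢ‖² is the weighted centroid p* = (Σwᵢpᵢ)/(Σwᵢ).
Σwᵢ = 856.
Σwᵢxᵢ = 9·5 + 40·8 + 800·1 + 7·6 = 1207.
Σwᵢyᵢ = 9·3 + 40·11 + 800·3 + 7·7 = 2916.
x* = 1207/856 = 1.41, y* = 2916/856 = 3.41.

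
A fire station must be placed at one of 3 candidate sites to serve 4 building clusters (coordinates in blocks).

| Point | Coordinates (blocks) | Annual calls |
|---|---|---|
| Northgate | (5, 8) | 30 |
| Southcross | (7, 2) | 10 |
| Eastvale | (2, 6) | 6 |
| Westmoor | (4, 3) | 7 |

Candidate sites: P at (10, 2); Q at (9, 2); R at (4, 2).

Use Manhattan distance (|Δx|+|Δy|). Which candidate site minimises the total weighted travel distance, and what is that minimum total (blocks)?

Total weighted distance at each candidate:
  P (10, 2): total = 481
  Q (9, 2): total = 428
  R (4, 2): total = 283
Minimum is at R with total 283 blocks.

R, total 283 blocks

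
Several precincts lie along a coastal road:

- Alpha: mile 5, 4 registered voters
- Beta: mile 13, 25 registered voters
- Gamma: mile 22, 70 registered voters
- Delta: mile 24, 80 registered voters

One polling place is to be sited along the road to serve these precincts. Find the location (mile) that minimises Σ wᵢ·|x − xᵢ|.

For a sum of weighted absolute distances on a line, the optimum is the weighted median (not the mean). Total weight W = 179; half-weight = 89.5.
Sort by position and accumulate weight:
  mile 5 (Alpha, w=4) → cum 4
  mile 13 (Beta, w=25) → cum 29
  mile 22 (Gamma, w=70) → cum 99  ≥ 89.5 → median here
  mile 24 (Delta, w=80) → cum 179
Optimal location: mile 22.

x = 22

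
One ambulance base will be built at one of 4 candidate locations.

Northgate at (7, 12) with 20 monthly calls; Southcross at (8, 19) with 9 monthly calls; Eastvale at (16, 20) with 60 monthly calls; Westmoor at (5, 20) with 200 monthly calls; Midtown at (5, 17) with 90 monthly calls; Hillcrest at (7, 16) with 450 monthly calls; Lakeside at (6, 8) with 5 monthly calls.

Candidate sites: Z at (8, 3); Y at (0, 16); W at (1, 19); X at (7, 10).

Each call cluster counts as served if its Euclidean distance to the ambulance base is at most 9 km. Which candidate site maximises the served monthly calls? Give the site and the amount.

Y, covering 769

Coverage radius r = 9 km; a point is covered iff (Δx)²+(Δy)² ≤ 9² = 81.
  Z (8, 3): covers {Lakeside} → 5
  Y (0, 16): covers {Northgate, Southcross, Westmoor, Midtown, Hillcrest} → 769
  W (1, 19): covers {Southcross, Westmoor, Midtown, Hillcrest} → 749
  X (7, 10): covers {Northgate, Midtown, Hillcrest, Lakeside} → 565
Maximum coverage at Y: 769 monthly calls.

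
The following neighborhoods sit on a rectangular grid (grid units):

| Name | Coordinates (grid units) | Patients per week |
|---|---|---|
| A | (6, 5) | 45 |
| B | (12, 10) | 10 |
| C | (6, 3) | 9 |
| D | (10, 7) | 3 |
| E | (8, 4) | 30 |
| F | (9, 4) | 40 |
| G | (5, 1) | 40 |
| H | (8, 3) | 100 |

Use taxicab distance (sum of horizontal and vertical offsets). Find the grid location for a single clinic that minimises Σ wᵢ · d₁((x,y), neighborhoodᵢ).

(8, 3)

Manhattan distance separates: Σwᵢ(|x−xᵢ|+|y−yᵢ|) = Σwᵢ|x−xᵢ| + Σwᵢ|y−yᵢ|, so x and y are optimised independently as 1-D weighted medians.
Total weight W = 277; half = 138.5.
x-coordinate, sorted with cumulative weight:
  x=5 (G, w=40) cum 40
  x=6 (A, w=45) cum 85
  x=6 (C, w=9) cum 94
  x=8 (E, w=30) cum 124
  x=8 (H, w=100) cum 224  ← median
  x=9 (F, w=40) cum 264
  x=10 (D, w=3) cum 267
  x=12 (B, w=10) cum 277
⇒ x* = 8
y-coordinate, sorted with cumulative weight:
  y=1 (G, w=40) cum 40
  y=3 (C, w=9) cum 49
  y=3 (H, w=100) cum 149  ← median
  y=4 (E, w=30) cum 179
  y=4 (F, w=40) cum 219
  y=5 (A, w=45) cum 264
  y=7 (D, w=3) cum 267
  y=10 (B, w=10) cum 277
⇒ y* = 3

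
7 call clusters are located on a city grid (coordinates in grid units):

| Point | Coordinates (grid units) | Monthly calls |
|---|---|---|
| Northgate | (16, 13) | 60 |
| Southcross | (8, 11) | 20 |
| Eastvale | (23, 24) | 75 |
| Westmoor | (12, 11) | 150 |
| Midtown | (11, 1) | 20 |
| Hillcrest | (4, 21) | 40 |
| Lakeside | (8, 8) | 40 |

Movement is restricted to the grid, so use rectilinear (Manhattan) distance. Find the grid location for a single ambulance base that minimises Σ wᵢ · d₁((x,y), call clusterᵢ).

(12, 11)

Manhattan distance separates: Σwᵢ(|x−xᵢ|+|y−yᵢ|) = Σwᵢ|x−xᵢ| + Σwᵢ|y−yᵢ|, so x and y are optimised independently as 1-D weighted medians.
Total weight W = 405; half = 202.5.
x-coordinate, sorted with cumulative weight:
  x=4 (Hillcrest, w=40) cum 40
  x=8 (Southcross, w=20) cum 60
  x=8 (Lakeside, w=40) cum 100
  x=11 (Midtown, w=20) cum 120
  x=12 (Westmoor, w=150) cum 270  ← median
  x=16 (Northgate, w=60) cum 330
  x=23 (Eastvale, w=75) cum 405
⇒ x* = 12
y-coordinate, sorted with cumulative weight:
  y=1 (Midtown, w=20) cum 20
  y=8 (Lakeside, w=40) cum 60
  y=11 (Southcross, w=20) cum 80
  y=11 (Westmoor, w=150) cum 230  ← median
  y=13 (Northgate, w=60) cum 290
  y=21 (Hillcrest, w=40) cum 330
  y=24 (Eastvale, w=75) cum 405
⇒ y* = 11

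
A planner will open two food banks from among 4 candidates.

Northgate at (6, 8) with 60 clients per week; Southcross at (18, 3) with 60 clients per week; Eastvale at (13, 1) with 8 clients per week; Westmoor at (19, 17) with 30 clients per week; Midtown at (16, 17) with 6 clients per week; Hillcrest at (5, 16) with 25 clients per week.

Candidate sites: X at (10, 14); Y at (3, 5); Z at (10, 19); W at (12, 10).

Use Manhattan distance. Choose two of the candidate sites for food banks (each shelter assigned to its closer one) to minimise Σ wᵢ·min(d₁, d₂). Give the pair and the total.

Evaluate every pair (each demand assigned to the nearer of the two):
  {Z, W}: total = 1918
  {X, W}: total = 1929
  {Y, W}: total = 2031
  {Y, Z}: total = 2070
  {X, Y}: total = 2081
  {X, Z}: total = 2421
Best pair: {Z, W} with total 1918.

{Z, W}, total 1918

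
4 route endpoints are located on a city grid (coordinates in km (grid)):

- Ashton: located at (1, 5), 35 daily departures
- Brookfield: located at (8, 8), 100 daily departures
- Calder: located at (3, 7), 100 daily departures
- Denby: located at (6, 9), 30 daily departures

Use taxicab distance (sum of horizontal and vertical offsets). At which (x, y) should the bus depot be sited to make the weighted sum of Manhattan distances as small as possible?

(3, 7)

Manhattan distance separates: Σwᵢ(|x−xᵢ|+|y−yᵢ|) = Σwᵢ|x−xᵢ| + Σwᵢ|y−yᵢ|, so x and y are optimised independently as 1-D weighted medians.
Total weight W = 265; half = 132.5.
x-coordinate, sorted with cumulative weight:
  x=1 (Ashton, w=35) cum 35
  x=3 (Calder, w=100) cum 135  ← median
  x=6 (Denby, w=30) cum 165
  x=8 (Brookfield, w=100) cum 265
⇒ x* = 3
y-coordinate, sorted with cumulative weight:
  y=5 (Ashton, w=35) cum 35
  y=7 (Calder, w=100) cum 135  ← median
  y=8 (Brookfield, w=100) cum 235
  y=9 (Denby, w=30) cum 265
⇒ y* = 7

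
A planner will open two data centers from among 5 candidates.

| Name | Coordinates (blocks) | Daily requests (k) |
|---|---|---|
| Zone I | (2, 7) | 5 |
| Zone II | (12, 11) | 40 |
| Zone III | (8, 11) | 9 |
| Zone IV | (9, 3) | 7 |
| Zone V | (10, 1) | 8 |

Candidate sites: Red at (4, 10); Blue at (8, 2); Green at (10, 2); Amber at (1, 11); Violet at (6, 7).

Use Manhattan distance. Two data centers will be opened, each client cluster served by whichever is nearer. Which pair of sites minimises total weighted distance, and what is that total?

Evaluate every pair (each demand assigned to the nearer of the two):
  {Red, Green}: total = 452
  {Red, Blue}: total = 468
  {Green, Violet}: total = 496
  {Blue, Violet}: total = 512
  {Green, Amber}: total = 550
  {Red, Violet}: total = 554
  {Blue, Amber}: total = 566
  {Blue, Green}: total = 598
  {Amber, Violet}: total = 603
  {Red, Amber}: total = 634
Best pair: {Red, Green} with total 452.

{Red, Green}, total 452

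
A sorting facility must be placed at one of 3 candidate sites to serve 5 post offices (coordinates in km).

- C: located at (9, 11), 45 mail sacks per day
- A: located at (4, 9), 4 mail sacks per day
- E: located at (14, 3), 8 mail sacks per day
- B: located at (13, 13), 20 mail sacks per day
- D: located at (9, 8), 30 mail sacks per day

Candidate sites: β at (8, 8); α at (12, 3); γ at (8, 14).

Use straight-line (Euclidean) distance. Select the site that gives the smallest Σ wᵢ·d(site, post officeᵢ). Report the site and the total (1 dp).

β, total 392.7 km

Total weighted distance at each candidate:
  β (8, 8): total = 392.7
  α (12, 3): total = 816.4
  γ (8, 14): total = 552.6
Minimum is at β with total 392.7 km.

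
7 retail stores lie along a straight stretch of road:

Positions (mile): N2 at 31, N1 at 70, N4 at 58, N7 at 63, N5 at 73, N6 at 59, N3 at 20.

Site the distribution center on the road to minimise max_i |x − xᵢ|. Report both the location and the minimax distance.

The 1-center on a line is the midpoint of the two extreme points: leftmost at 20, rightmost at 73.
Optimal location = (20 + 73)/2 = 46.5; maximum distance = (73 − 20)/2 = 26.5.

location 46.5, max distance 26.5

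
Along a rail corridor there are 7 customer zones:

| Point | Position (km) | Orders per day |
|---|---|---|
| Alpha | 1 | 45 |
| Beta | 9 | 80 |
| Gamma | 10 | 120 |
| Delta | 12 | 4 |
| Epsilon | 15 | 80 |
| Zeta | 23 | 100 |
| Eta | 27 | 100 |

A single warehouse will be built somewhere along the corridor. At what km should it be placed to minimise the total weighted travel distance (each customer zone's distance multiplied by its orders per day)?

x = 15

For a sum of weighted absolute distances on a line, the optimum is the weighted median (not the mean). Total weight W = 529; half-weight = 264.5.
Sort by position and accumulate weight:
  km 1 (Alpha, w=45) → cum 45
  km 9 (Beta, w=80) → cum 125
  km 10 (Gamma, w=120) → cum 245
  km 12 (Delta, w=4) → cum 249
  km 15 (Epsilon, w=80) → cum 329  ≥ 264.5 → median here
  km 23 (Zeta, w=100) → cum 429
  km 27 (Eta, w=100) → cum 529
Optimal location: km 15.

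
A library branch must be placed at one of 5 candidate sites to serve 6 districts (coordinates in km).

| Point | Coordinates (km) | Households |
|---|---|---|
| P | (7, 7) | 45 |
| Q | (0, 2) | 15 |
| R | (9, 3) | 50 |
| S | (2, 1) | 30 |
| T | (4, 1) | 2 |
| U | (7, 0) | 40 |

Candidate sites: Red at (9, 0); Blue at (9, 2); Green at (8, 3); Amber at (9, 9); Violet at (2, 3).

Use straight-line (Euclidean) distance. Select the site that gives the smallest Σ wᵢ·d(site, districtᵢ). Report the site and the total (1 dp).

Green, total 681.6 km

Total weighted distance at each candidate:
  Red (9, 0): total = 918.2
  Blue (9, 2): total = 762.8
  Green (8, 3): total = 681.6
  Amber (9, 9): total = 1304.9
  Violet (2, 3): total = 970.6
Minimum is at Green with total 681.6 km.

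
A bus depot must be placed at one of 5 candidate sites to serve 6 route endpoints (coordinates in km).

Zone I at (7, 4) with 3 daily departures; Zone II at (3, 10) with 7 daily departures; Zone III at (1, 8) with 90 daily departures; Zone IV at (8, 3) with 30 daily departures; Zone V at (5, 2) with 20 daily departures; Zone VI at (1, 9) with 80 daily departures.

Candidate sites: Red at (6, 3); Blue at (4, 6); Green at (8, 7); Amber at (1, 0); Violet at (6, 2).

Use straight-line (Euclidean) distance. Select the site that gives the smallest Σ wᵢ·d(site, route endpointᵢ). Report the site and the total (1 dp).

Blue, total 936.1 km

Total weighted distance at each candidate:
  Red (6, 3): total = 1407.1
  Blue (4, 6): total = 936.1
  Green (8, 7): total = 1505.7
  Amber (1, 0): total = 1850.9
  Violet (6, 2): total = 1544.7
Minimum is at Blue with total 936.1 km.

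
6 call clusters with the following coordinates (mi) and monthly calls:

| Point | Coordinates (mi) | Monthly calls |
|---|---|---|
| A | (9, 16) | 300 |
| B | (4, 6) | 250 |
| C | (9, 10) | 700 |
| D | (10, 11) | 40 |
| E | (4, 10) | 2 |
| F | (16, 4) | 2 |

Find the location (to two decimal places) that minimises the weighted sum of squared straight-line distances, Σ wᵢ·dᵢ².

The minimiser of Σwᵢ‖p−pᵢ‖² is the weighted centroid p* = (Σwᵢpᵢ)/(Σwᵢ).
Σwᵢ = 1294.
Σwᵢxᵢ = 300·9 + 250·4 + 700·9 + 40·10 + 2·4 + 2·16 = 10440.
Σwᵢyᵢ = 300·16 + 250·6 + 700·10 + 40·11 + 2·10 + 2·4 = 13768.
x* = 10440/1294 = 8.07, y* = 13768/1294 = 10.64.

(8.07, 10.64)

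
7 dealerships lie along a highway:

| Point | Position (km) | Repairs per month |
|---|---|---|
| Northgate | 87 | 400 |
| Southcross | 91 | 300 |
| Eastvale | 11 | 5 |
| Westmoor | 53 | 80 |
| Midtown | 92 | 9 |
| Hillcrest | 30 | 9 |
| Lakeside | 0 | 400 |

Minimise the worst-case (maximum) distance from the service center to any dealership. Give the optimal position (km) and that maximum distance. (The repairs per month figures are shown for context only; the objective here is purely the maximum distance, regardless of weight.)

location 46, max distance 46

The 1-center on a line is the midpoint of the two extreme points: leftmost at 0, rightmost at 92.
Optimal location = (0 + 92)/2 = 46; maximum distance = (92 − 0)/2 = 46.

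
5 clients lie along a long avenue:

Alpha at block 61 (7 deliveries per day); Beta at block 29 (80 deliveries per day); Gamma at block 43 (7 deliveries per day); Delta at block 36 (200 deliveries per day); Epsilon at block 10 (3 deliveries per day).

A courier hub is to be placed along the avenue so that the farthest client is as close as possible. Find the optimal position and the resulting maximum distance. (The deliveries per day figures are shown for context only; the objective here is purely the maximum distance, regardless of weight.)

location 35.5, max distance 25.5

The 1-center on a line is the midpoint of the two extreme points: leftmost at 10, rightmost at 61.
Optimal location = (10 + 61)/2 = 35.5; maximum distance = (61 − 10)/2 = 25.5.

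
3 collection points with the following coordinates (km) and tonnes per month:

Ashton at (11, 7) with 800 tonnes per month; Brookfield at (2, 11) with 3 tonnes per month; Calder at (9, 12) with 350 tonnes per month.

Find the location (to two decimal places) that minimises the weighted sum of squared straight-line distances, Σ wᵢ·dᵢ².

(10.37, 8.53)

The minimiser of Σwᵢ‖p−pᵢ‖² is the weighted centroid p* = (Σwᵢpᵢ)/(Σwᵢ).
Σwᵢ = 1153.
Σwᵢxᵢ = 800·11 + 3·2 + 350·9 = 11956.
Σwᵢyᵢ = 800·7 + 3·11 + 350·12 = 9833.
x* = 11956/1153 = 10.37, y* = 9833/1153 = 8.53.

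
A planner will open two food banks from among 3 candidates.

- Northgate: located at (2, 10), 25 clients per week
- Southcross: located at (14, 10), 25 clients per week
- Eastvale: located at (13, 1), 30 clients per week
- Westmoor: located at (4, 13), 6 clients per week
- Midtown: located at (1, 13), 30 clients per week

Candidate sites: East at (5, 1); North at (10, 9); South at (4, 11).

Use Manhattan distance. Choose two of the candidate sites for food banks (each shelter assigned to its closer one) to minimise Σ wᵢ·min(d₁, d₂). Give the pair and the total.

{North, South}, total 692

Evaluate every pair (each demand assigned to the nearer of the two):
  {North, South}: total = 692
  {East, South}: total = 752
  {East, North}: total = 1040
Best pair: {North, South} with total 692.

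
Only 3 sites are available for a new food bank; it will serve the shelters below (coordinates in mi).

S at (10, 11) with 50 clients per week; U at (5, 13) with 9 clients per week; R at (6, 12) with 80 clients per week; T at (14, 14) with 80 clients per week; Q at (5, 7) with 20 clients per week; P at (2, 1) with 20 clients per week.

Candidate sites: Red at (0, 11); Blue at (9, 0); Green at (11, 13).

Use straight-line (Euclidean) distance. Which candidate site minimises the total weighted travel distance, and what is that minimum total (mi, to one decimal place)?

Green, total 1296.4 mi

Total weighted distance at each candidate:
  Red (0, 11): total = 2512.5
  Blue (9, 0): total = 3156.2
  Green (11, 13): total = 1296.4
Minimum is at Green with total 1296.4 mi.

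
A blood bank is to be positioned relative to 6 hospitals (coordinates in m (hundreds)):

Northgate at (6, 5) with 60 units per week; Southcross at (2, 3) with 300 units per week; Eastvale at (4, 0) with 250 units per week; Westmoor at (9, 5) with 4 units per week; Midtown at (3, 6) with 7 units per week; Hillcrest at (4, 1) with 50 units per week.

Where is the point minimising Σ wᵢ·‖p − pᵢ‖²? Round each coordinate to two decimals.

The minimiser of Σwᵢ‖p−pᵢ‖² is the weighted centroid p* = (Σwᵢpᵢ)/(Σwᵢ).
Σwᵢ = 671.
Σwᵢxᵢ = 60·6 + 300·2 + 250·4 + 4·9 + 7·3 + 50·4 = 2217.
Σwᵢyᵢ = 60·5 + 300·3 + 250·0 + 4·5 + 7·6 + 50·1 = 1312.
x* = 2217/671 = 3.30, y* = 1312/671 = 1.96.

(3.30, 1.96)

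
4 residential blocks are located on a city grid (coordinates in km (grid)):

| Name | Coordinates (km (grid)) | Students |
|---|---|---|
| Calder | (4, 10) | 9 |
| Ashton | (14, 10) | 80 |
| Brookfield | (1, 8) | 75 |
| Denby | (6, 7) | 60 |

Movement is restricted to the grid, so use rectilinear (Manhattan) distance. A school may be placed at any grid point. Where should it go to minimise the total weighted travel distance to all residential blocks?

Manhattan distance separates: Σwᵢ(|x−xᵢ|+|y−yᵢ|) = Σwᵢ|x−xᵢ| + Σwᵢ|y−yᵢ|, so x and y are optimised independently as 1-D weighted medians.
Total weight W = 224; half = 112.
x-coordinate, sorted with cumulative weight:
  x=1 (Brookfield, w=75) cum 75
  x=4 (Calder, w=9) cum 84
  x=6 (Denby, w=60) cum 144  ← median
  x=14 (Ashton, w=80) cum 224
⇒ x* = 6
y-coordinate, sorted with cumulative weight:
  y=7 (Denby, w=60) cum 60
  y=8 (Brookfield, w=75) cum 135  ← median
  y=10 (Calder, w=9) cum 144
  y=10 (Ashton, w=80) cum 224
⇒ y* = 8

(6, 8)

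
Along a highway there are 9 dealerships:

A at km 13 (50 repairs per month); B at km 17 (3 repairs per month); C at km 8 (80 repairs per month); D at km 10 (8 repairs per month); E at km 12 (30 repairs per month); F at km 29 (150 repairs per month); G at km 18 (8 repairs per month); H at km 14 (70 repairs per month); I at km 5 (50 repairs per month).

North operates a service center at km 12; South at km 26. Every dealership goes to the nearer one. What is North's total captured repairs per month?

The indifferent point is the midpoint (12+26)/2 = 19; dealerships left of it (closer to North at 12) go to North, those right go to South.
  I at 5 (w=50) → North
  C at 8 (w=80) → North
  D at 10 (w=8) → North
  E at 12 (w=30) → North
  A at 13 (w=50) → North
  H at 14 (w=70) → North
  B at 17 (w=3) → North
  G at 18 (w=8) → North
  F at 29 (w=150) → South
North captures 299; South captures 150.

299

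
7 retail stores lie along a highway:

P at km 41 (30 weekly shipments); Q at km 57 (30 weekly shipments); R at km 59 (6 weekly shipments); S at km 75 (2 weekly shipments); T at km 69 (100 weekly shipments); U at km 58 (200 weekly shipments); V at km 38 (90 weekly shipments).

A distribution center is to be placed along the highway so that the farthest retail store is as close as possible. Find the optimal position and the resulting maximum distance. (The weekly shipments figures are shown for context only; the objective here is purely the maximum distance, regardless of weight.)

The 1-center on a line is the midpoint of the two extreme points: leftmost at 38, rightmost at 75.
Optimal location = (38 + 75)/2 = 56.5; maximum distance = (75 − 38)/2 = 18.5.

location 56.5, max distance 18.5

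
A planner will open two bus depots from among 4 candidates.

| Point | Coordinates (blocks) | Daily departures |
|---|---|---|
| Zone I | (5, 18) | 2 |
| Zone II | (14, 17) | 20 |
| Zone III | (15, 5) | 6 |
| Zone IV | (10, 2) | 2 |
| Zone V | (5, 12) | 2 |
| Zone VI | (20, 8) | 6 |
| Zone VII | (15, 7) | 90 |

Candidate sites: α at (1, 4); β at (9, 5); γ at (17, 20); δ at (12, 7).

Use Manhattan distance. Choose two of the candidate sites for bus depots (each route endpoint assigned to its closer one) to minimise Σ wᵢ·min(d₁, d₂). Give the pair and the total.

Evaluate every pair (each demand assigned to the nearer of the two):
  {γ, δ}: total = 540
  {β, δ}: total = 658
  {α, δ}: total = 668
  {β, γ}: total = 1018
  {α, β}: total = 1244
  {α, γ}: total = 1724
Best pair: {γ, δ} with total 540.

{γ, δ}, total 540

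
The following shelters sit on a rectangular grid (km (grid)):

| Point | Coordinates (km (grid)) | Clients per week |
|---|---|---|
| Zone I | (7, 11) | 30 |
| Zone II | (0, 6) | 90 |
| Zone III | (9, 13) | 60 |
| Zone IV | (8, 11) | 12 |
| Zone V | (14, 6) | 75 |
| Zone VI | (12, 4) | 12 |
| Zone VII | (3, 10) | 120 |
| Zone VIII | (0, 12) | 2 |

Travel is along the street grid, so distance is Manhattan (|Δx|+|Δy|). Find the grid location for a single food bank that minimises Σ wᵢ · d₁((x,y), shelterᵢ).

Manhattan distance separates: Σwᵢ(|x−xᵢ|+|y−yᵢ|) = Σwᵢ|x−xᵢ| + Σwᵢ|y−yᵢ|, so x and y are optimised independently as 1-D weighted medians.
Total weight W = 401; half = 200.5.
x-coordinate, sorted with cumulative weight:
  x=0 (Zone II, w=90) cum 90
  x=0 (Zone VIII, w=2) cum 92
  x=3 (Zone VII, w=120) cum 212  ← median
  x=7 (Zone I, w=30) cum 242
  x=8 (Zone IV, w=12) cum 254
  x=9 (Zone III, w=60) cum 314
  x=12 (Zone VI, w=12) cum 326
  x=14 (Zone V, w=75) cum 401
⇒ x* = 3
y-coordinate, sorted with cumulative weight:
  y=4 (Zone VI, w=12) cum 12
  y=6 (Zone II, w=90) cum 102
  y=6 (Zone V, w=75) cum 177
  y=10 (Zone VII, w=120) cum 297  ← median
  y=11 (Zone I, w=30) cum 327
  y=11 (Zone IV, w=12) cum 339
  y=12 (Zone VIII, w=2) cum 341
  y=13 (Zone III, w=60) cum 401
⇒ y* = 10

(3, 10)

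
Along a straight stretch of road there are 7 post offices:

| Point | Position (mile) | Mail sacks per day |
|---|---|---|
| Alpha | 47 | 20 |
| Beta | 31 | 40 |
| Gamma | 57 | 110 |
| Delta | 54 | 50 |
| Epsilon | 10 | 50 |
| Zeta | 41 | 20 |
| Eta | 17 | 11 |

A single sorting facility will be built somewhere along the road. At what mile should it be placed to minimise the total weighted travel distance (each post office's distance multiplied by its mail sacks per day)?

x = 54

For a sum of weighted absolute distances on a line, the optimum is the weighted median (not the mean). Total weight W = 301; half-weight = 150.5.
Sort by position and accumulate weight:
  mile 10 (Epsilon, w=50) → cum 50
  mile 17 (Eta, w=11) → cum 61
  mile 31 (Beta, w=40) → cum 101
  mile 41 (Zeta, w=20) → cum 121
  mile 47 (Alpha, w=20) → cum 141
  mile 54 (Delta, w=50) → cum 191  ≥ 150.5 → median here
  mile 57 (Gamma, w=110) → cum 301
Optimal location: mile 54.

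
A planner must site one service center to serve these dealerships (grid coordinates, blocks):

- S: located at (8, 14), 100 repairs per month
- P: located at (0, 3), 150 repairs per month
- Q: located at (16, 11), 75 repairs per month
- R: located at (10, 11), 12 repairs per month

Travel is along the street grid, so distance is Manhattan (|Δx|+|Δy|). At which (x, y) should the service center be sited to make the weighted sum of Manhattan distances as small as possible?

(8, 11)

Manhattan distance separates: Σwᵢ(|x−xᵢ|+|y−yᵢ|) = Σwᵢ|x−xᵢ| + Σwᵢ|y−yᵢ|, so x and y are optimised independently as 1-D weighted medians.
Total weight W = 337; half = 168.5.
x-coordinate, sorted with cumulative weight:
  x=0 (P, w=150) cum 150
  x=8 (S, w=100) cum 250  ← median
  x=10 (R, w=12) cum 262
  x=16 (Q, w=75) cum 337
⇒ x* = 8
y-coordinate, sorted with cumulative weight:
  y=3 (P, w=150) cum 150
  y=11 (Q, w=75) cum 225  ← median
  y=11 (R, w=12) cum 237
  y=14 (S, w=100) cum 337
⇒ y* = 11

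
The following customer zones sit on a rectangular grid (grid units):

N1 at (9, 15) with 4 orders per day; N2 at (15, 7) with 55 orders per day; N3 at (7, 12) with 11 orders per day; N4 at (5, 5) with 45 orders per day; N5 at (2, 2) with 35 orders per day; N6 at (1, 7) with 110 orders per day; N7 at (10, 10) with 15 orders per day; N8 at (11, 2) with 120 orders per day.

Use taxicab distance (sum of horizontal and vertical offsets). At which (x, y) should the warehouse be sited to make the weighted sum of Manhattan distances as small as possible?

(7, 5)

Manhattan distance separates: Σwᵢ(|x−xᵢ|+|y−yᵢ|) = Σwᵢ|x−xᵢ| + Σwᵢ|y−yᵢ|, so x and y are optimised independently as 1-D weighted medians.
Total weight W = 395; half = 197.5.
x-coordinate, sorted with cumulative weight:
  x=1 (N6, w=110) cum 110
  x=2 (N5, w=35) cum 145
  x=5 (N4, w=45) cum 190
  x=7 (N3, w=11) cum 201  ← median
  x=9 (N1, w=4) cum 205
  x=10 (N7, w=15) cum 220
  x=11 (N8, w=120) cum 340
  x=15 (N2, w=55) cum 395
⇒ x* = 7
y-coordinate, sorted with cumulative weight:
  y=2 (N5, w=35) cum 35
  y=2 (N8, w=120) cum 155
  y=5 (N4, w=45) cum 200  ← median
  y=7 (N2, w=55) cum 255
  y=7 (N6, w=110) cum 365
  y=10 (N7, w=15) cum 380
  y=12 (N3, w=11) cum 391
  y=15 (N1, w=4) cum 395
⇒ y* = 5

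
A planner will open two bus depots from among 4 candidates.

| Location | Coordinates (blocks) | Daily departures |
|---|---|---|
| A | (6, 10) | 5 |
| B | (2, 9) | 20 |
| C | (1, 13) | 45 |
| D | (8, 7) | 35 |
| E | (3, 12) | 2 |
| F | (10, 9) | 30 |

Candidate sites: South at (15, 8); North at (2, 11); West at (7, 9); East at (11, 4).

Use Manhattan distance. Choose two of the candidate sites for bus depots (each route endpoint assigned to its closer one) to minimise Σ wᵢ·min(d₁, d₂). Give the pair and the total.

Evaluate every pair (each demand assigned to the nearer of the two):
  {North, West}: total = 384
  {North, East}: total = 594
  {South, North}: total = 664
  {South, West}: total = 769
  {West, East}: total = 769
  {South, East}: total = 1612
Best pair: {North, West} with total 384.

{North, West}, total 384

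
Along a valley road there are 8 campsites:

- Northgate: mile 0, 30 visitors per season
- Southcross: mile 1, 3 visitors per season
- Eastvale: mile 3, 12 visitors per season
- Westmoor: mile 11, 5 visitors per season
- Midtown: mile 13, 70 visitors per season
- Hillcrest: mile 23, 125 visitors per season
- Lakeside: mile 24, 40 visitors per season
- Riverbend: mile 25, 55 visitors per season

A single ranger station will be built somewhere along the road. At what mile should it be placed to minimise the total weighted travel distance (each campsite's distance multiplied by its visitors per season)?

For a sum of weighted absolute distances on a line, the optimum is the weighted median (not the mean). Total weight W = 340; half-weight = 170.
Sort by position and accumulate weight:
  mile 0 (Northgate, w=30) → cum 30
  mile 1 (Southcross, w=3) → cum 33
  mile 3 (Eastvale, w=12) → cum 45
  mile 11 (Westmoor, w=5) → cum 50
  mile 13 (Midtown, w=70) → cum 120
  mile 23 (Hillcrest, w=125) → cum 245  ≥ 170 → median here
  mile 24 (Lakeside, w=40) → cum 285
  mile 25 (Riverbend, w=55) → cum 340
Optimal location: mile 23.

x = 23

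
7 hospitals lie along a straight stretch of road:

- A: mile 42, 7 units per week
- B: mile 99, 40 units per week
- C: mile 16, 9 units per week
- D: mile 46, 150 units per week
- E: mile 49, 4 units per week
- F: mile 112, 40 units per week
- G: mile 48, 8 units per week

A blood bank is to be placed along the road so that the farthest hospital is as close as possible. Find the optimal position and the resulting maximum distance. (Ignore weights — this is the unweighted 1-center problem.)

The 1-center on a line is the midpoint of the two extreme points: leftmost at 16, rightmost at 112.
Optimal location = (16 + 112)/2 = 64; maximum distance = (112 − 16)/2 = 48.

location 64, max distance 48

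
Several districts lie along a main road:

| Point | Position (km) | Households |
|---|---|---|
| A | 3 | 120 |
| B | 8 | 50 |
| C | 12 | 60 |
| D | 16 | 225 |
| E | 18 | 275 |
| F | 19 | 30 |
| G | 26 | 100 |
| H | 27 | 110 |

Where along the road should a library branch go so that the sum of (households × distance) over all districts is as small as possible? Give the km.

For a sum of weighted absolute distances on a line, the optimum is the weighted median (not the mean). Total weight W = 970; half-weight = 485.
Sort by position and accumulate weight:
  km 3 (A, w=120) → cum 120
  km 8 (B, w=50) → cum 170
  km 12 (C, w=60) → cum 230
  km 16 (D, w=225) → cum 455
  km 18 (E, w=275) → cum 730  ≥ 485 → median here
  km 19 (F, w=30) → cum 760
  km 26 (G, w=100) → cum 860
  km 27 (H, w=110) → cum 970
Optimal location: km 18.

x = 18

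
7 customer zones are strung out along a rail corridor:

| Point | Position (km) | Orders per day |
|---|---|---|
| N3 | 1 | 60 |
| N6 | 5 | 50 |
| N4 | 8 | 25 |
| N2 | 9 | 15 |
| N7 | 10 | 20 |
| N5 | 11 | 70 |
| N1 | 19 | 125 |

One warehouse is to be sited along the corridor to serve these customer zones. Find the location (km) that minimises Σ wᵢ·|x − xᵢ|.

For a sum of weighted absolute distances on a line, the optimum is the weighted median (not the mean). Total weight W = 365; half-weight = 182.5.
Sort by position and accumulate weight:
  km 1 (N3, w=60) → cum 60
  km 5 (N6, w=50) → cum 110
  km 8 (N4, w=25) → cum 135
  km 9 (N2, w=15) → cum 150
  km 10 (N7, w=20) → cum 170
  km 11 (N5, w=70) → cum 240  ≥ 182.5 → median here
  km 19 (N1, w=125) → cum 365
Optimal location: km 11.

x = 11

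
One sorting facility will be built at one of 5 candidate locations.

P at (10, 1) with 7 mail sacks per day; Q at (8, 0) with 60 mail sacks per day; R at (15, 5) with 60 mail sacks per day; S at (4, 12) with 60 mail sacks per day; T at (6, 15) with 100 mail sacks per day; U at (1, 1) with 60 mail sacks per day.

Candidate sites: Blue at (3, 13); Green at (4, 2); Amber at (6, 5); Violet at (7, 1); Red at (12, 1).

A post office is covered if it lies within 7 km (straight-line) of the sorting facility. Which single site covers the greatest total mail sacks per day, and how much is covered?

Blue, covering 160

Coverage radius r = 7 km; a point is covered iff (Δx)²+(Δy)² ≤ 7² = 49.
  Blue (3, 13): covers {S, T} → 160
  Green (4, 2): covers {P, Q, U} → 127
  Amber (6, 5): covers {P, Q, U} → 127
  Violet (7, 1): covers {P, Q, U} → 127
  Red (12, 1): covers {P, Q, R} → 127
Maximum coverage at Blue: 160 mail sacks per day.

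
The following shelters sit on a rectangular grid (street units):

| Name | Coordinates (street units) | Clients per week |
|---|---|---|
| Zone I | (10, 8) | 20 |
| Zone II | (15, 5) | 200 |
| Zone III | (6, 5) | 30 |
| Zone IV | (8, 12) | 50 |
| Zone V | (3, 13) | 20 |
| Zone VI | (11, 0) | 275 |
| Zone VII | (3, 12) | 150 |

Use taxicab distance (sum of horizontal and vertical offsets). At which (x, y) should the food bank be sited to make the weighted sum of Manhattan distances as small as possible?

Manhattan distance separates: Σwᵢ(|x−xᵢ|+|y−yᵢ|) = Σwᵢ|x−xᵢ| + Σwᵢ|y−yᵢ|, so x and y are optimised independently as 1-D weighted medians.
Total weight W = 745; half = 372.5.
x-coordinate, sorted with cumulative weight:
  x=3 (Zone V, w=20) cum 20
  x=3 (Zone VII, w=150) cum 170
  x=6 (Zone III, w=30) cum 200
  x=8 (Zone IV, w=50) cum 250
  x=10 (Zone I, w=20) cum 270
  x=11 (Zone VI, w=275) cum 545  ← median
  x=15 (Zone II, w=200) cum 745
⇒ x* = 11
y-coordinate, sorted with cumulative weight:
  y=0 (Zone VI, w=275) cum 275
  y=5 (Zone II, w=200) cum 475  ← median
  y=5 (Zone III, w=30) cum 505
  y=8 (Zone I, w=20) cum 525
  y=12 (Zone IV, w=50) cum 575
  y=12 (Zone VII, w=150) cum 725
  y=13 (Zone V, w=20) cum 745
⇒ y* = 5

(11, 5)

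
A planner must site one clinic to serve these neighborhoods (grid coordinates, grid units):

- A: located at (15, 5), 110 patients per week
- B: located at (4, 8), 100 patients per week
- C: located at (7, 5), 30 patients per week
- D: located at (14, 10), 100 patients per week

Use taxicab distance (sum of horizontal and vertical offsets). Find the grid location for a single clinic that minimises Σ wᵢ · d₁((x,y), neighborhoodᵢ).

Manhattan distance separates: Σwᵢ(|x−xᵢ|+|y−yᵢ|) = Σwᵢ|x−xᵢ| + Σwᵢ|y−yᵢ|, so x and y are optimised independently as 1-D weighted medians.
Total weight W = 340; half = 170.
x-coordinate, sorted with cumulative weight:
  x=4 (B, w=100) cum 100
  x=7 (C, w=30) cum 130
  x=14 (D, w=100) cum 230  ← median
  x=15 (A, w=110) cum 340
⇒ x* = 14
y-coordinate, sorted with cumulative weight:
  y=5 (A, w=110) cum 110
  y=5 (C, w=30) cum 140
  y=8 (B, w=100) cum 240  ← median
  y=10 (D, w=100) cum 340
⇒ y* = 8

(14, 8)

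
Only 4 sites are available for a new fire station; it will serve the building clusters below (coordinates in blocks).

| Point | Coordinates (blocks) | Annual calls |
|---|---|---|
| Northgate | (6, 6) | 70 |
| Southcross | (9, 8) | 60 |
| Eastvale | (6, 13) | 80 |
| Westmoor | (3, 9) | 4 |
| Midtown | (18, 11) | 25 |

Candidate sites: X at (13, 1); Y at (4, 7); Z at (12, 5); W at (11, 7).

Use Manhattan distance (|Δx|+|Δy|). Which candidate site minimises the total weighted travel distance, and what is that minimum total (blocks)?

Y, total 1672 blocks

Total weighted distance at each candidate:
  X (13, 1): total = 3467
  Y (4, 7): total = 1672
  Z (12, 5): total = 2322
  W (11, 7): total = 1795
Minimum is at Y with total 1672 blocks.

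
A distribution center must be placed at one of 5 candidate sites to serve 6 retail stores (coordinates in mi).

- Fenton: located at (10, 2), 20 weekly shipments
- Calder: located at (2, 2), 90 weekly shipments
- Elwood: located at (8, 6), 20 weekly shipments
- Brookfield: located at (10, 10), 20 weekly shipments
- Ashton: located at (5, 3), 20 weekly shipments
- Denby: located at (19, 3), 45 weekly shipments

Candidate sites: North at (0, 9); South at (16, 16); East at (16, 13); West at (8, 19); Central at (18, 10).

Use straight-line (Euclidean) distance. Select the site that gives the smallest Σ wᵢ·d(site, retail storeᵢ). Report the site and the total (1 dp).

North, total 2324.0 mi

Total weighted distance at each candidate:
  North (0, 9): total = 2324.0
  South (16, 16): total = 3453.3
  East (16, 13): total = 2966.9
  West (8, 19): total = 3608.6
  Central (18, 10): total = 2825.1
Minimum is at North with total 2324.0 mi.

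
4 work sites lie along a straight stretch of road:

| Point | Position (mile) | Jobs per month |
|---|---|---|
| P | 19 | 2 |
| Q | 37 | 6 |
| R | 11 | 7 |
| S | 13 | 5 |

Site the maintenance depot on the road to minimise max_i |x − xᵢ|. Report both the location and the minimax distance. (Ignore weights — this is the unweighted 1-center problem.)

location 24, max distance 13

The 1-center on a line is the midpoint of the two extreme points: leftmost at 11, rightmost at 37.
Optimal location = (11 + 37)/2 = 24; maximum distance = (37 − 11)/2 = 13.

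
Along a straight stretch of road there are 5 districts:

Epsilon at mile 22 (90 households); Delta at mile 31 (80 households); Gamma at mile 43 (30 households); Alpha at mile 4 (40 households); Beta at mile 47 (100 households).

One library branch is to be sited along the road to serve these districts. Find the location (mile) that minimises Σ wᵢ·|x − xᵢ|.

For a sum of weighted absolute distances on a line, the optimum is the weighted median (not the mean). Total weight W = 340; half-weight = 170.
Sort by position and accumulate weight:
  mile 4 (Alpha, w=40) → cum 40
  mile 22 (Epsilon, w=90) → cum 130
  mile 31 (Delta, w=80) → cum 210  ≥ 170 → median here
  mile 43 (Gamma, w=30) → cum 240
  mile 47 (Beta, w=100) → cum 340
Optimal location: mile 31.

x = 31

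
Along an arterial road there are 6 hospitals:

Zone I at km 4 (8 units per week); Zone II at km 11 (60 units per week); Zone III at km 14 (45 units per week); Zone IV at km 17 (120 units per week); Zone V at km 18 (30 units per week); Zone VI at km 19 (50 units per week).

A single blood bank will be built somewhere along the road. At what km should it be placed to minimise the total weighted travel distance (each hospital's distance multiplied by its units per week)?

For a sum of weighted absolute distances on a line, the optimum is the weighted median (not the mean). Total weight W = 313; half-weight = 156.5.
Sort by position and accumulate weight:
  km 4 (Zone I, w=8) → cum 8
  km 11 (Zone II, w=60) → cum 68
  km 14 (Zone III, w=45) → cum 113
  km 17 (Zone IV, w=120) → cum 233  ≥ 156.5 → median here
  km 18 (Zone V, w=30) → cum 263
  km 19 (Zone VI, w=50) → cum 313
Optimal location: km 17.

x = 17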